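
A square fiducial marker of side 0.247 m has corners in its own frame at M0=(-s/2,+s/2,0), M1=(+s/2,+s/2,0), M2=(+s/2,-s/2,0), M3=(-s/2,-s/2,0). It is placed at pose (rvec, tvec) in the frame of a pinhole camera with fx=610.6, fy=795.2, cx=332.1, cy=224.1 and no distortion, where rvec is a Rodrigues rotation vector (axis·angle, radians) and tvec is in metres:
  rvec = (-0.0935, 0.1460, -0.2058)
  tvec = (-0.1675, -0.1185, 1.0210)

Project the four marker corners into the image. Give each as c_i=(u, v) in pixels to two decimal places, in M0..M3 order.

c0=(175.44, 245.69) c1=(317.54, 204.78) c2=(288.79, 17.17) c3=(151.19, 62.99)

Intrinsics K: fx=610.6, fy=795.2, cx=332.1, cy=224.1
Marker side s = 0.247 m; corners in marker frame (Z=0):
  M0 = (-0.1235, +0.1235, 0)
  M1 = (+0.1235, +0.1235, 0)
  M2 = (+0.1235, -0.1235, 0)
  M3 = (-0.1235, -0.1235, 0)
rvec = (-0.0935, 0.1460, -0.2058), |rvec| = θ = 0.26909 rad = 15.418°
Rodrigues: sinθ=0.26586, 1−cosθ=0.03599; R = I + sinθ·[k]× + (1−cosθ)·[k]×²:
    [+0.96836 +0.19654 +0.15381]
    [-0.21011 +0.97461 +0.07744]
    [-0.13468 -0.10731 +0.98506]
t = (-0.1675, -0.1185, 1.0210) m
M0: Pc = R·M0+t = (-0.26282, +0.02781, +1.02438); u = 610.6·(-0.26282)/1.02438 + 332.1 = 175.4420, v = 795.2·(+0.02781)/1.02438 + 224.1 = 245.6900
M1: Pc = R·M1+t = (-0.02364, -0.02408, +0.99111); u = 610.6·(-0.02364)/0.99111 + 332.1 = 317.5390, v = 795.2·(-0.02408)/0.99111 + 224.1 = 204.7761
M2: Pc = R·M2+t = (-0.07218, -0.26481, +1.01762); u = 610.6·(-0.07218)/1.01762 + 332.1 = 288.7896, v = 795.2·(-0.26481)/1.01762 + 224.1 = 17.1673
M3: Pc = R·M3+t = (-0.31136, -0.21292, +1.05089); u = 610.6·(-0.31136)/1.05089 + 332.1 = 151.1865, v = 795.2·(-0.21292)/1.05089 + 224.1 = 62.9881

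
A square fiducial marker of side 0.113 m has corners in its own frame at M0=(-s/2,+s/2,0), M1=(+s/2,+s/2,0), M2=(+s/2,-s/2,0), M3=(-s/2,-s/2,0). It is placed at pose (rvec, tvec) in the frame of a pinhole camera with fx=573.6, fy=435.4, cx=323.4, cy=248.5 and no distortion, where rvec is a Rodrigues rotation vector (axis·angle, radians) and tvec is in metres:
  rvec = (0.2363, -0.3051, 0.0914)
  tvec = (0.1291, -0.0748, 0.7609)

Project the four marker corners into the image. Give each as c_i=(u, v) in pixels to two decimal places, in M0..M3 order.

c0=(375.31, 235.19) c1=(450.91, 239.10) c2=(465.52, 176.61) c3=(388.09, 169.59)

Intrinsics K: fx=573.6, fy=435.4, cx=323.4, cy=248.5
Marker side s = 0.113 m; corners in marker frame (Z=0):
  M0 = (-0.0565, +0.0565, 0)
  M1 = (+0.0565, +0.0565, 0)
  M2 = (+0.0565, -0.0565, 0)
  M3 = (-0.0565, -0.0565, 0)
rvec = (0.2363, -0.3051, 0.0914), |rvec| = θ = 0.39658 rad = 22.723°
Rodrigues: sinθ=0.38627, 1−cosθ=0.07761; R = I + sinθ·[k]× + (1−cosθ)·[k]×²:
    [+0.94994 -0.12460 -0.28651]
    [+0.05345 +0.96832 -0.24392]
    [+0.30782 +0.21639 +0.92651]
t = (0.1291, -0.0748, 0.7609) m
M0: Pc = R·M0+t = (+0.06839, -0.02311, +0.75573); u = 573.6·(+0.06839)/0.75573 + 323.4 = 375.3066, v = 435.4·(-0.02311)/0.75573 + 248.5 = 235.1860
M1: Pc = R·M1+t = (+0.17573, -0.01707, +0.79052); u = 573.6·(+0.17573)/0.79052 + 323.4 = 450.9110, v = 435.4·(-0.01707)/0.79052 + 248.5 = 239.0982
M2: Pc = R·M2+t = (+0.18981, -0.12649, +0.76607); u = 573.6·(+0.18981)/0.76607 + 323.4 = 465.5235, v = 435.4·(-0.12649)/0.76607 + 248.5 = 176.6080
M3: Pc = R·M3+t = (+0.08247, -0.13253, +0.73128); u = 573.6·(+0.08247)/0.73128 + 323.4 = 388.0861, v = 435.4·(-0.13253)/0.73128 + 248.5 = 169.5926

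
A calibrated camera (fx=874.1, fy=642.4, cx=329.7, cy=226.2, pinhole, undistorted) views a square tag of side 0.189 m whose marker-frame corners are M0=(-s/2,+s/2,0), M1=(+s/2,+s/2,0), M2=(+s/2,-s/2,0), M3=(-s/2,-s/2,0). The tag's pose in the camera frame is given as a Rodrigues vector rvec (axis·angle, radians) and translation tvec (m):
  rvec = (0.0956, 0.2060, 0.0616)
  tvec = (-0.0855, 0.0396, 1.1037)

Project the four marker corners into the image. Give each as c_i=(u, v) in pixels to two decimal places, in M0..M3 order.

Intrinsics K: fx=874.1, fy=642.4, cx=329.7, cy=226.2
Marker side s = 0.189 m; corners in marker frame (Z=0):
  M0 = (-0.0945, +0.0945, 0)
  M1 = (+0.0945, +0.0945, 0)
  M2 = (+0.0945, -0.0945, 0)
  M3 = (-0.0945, -0.0945, 0)
rvec = (0.0956, 0.2060, 0.0616), |rvec| = θ = 0.23531 rad = 13.482°
Rodrigues: sinθ=0.23314, 1−cosθ=0.02756; R = I + sinθ·[k]× + (1−cosθ)·[k]×²:
    [+0.97699 -0.05123 +0.20704]
    [+0.07083 +0.99356 -0.08840]
    [-0.20117 +0.10104 +0.97433]
t = (-0.0855, 0.0396, 1.1037) m
M0: Pc = R·M0+t = (-0.18267, +0.12680, +1.13226); u = 874.1·(-0.18267)/1.13226 + 329.7 = 188.6816, v = 642.4·(+0.12680)/1.13226 + 226.2 = 298.1402
M1: Pc = R·M1+t = (+0.00198, +0.14019, +1.09424); u = 874.1·(+0.00198)/1.09424 + 329.7 = 331.2851, v = 642.4·(+0.14019)/1.09424 + 226.2 = 308.4995
M2: Pc = R·M2+t = (+0.01167, -0.04760, +1.07514); u = 874.1·(+0.01167)/1.07514 + 329.7 = 339.1854, v = 642.4·(-0.04760)/1.07514 + 226.2 = 197.7602
M3: Pc = R·M3+t = (-0.17298, -0.06099, +1.11316); u = 874.1·(-0.17298)/1.11316 + 329.7 = 193.8658, v = 642.4·(-0.06099)/1.11316 + 226.2 = 191.0056

c0=(188.68, 298.14) c1=(331.29, 308.50) c2=(339.19, 197.76) c3=(193.87, 191.01)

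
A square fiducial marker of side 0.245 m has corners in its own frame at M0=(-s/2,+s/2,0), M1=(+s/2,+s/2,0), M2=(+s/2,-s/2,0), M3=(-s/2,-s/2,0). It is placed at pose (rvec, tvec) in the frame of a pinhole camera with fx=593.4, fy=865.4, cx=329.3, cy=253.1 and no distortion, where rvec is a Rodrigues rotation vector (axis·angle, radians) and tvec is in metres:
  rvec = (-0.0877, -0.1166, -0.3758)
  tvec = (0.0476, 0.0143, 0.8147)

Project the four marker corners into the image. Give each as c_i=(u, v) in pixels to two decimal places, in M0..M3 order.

c0=(314.20, 441.26) c1=(477.99, 341.05) c2=(410.93, 105.10) c3=(247.67, 194.07)

Intrinsics K: fx=593.4, fy=865.4, cx=329.3, cy=253.1
Marker side s = 0.245 m; corners in marker frame (Z=0):
  M0 = (-0.1225, +0.1225, 0)
  M1 = (+0.1225, +0.1225, 0)
  M2 = (+0.1225, -0.1225, 0)
  M3 = (-0.1225, -0.1225, 0)
rvec = (-0.0877, -0.1166, -0.3758), |rvec| = θ = 0.40313 rad = 23.098°
Rodrigues: sinθ=0.39230, 1−cosθ=0.08016; R = I + sinθ·[k]× + (1−cosθ)·[k]×²:
    [+0.92363 +0.37075 -0.09721]
    [-0.36066 +0.92654 +0.10696]
    [+0.12972 -0.06373 +0.98950]
t = (0.0476, 0.0143, 0.8147) m
M0: Pc = R·M0+t = (-0.02013, +0.17198, +0.79100); u = 593.4·(-0.02013)/0.79100 + 329.3 = 314.2000, v = 865.4·(+0.17198)/0.79100 + 253.1 = 441.2584
M1: Pc = R·M1+t = (+0.20616, +0.08362, +0.82278); u = 593.4·(+0.20616)/0.82278 + 329.3 = 477.9857, v = 865.4·(+0.08362)/0.82278 + 253.1 = 341.0520
M2: Pc = R·M2+t = (+0.11533, -0.14338, +0.83840); u = 593.4·(+0.11533)/0.83840 + 329.3 = 410.9269, v = 865.4·(-0.14338)/0.83840 + 253.1 = 105.0996
M3: Pc = R·M3+t = (-0.11096, -0.05502, +0.80662); u = 593.4·(-0.11096)/0.80662 + 329.3 = 247.6693, v = 865.4·(-0.05502)/0.80662 + 253.1 = 194.0693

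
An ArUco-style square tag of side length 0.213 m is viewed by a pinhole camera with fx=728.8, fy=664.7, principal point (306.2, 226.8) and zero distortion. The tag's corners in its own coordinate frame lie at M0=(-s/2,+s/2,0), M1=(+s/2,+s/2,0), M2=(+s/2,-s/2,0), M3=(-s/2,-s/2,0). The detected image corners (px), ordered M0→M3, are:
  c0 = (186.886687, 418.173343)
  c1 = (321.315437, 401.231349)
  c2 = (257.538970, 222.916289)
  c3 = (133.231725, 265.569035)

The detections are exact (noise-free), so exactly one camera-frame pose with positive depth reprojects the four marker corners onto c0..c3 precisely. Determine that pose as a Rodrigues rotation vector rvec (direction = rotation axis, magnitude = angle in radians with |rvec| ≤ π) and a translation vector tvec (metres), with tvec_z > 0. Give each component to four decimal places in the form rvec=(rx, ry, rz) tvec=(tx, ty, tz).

rvec=(0.0766, 0.6477, -0.3147) tvec=(-0.0976, 0.1248, 0.8213)

Intrinsics K: fx=728.8, fy=664.7, cx=306.2, cy=226.8
Marker side s = 0.213 m; corners in marker frame (Z=0):
  M0 = (-0.1065, +0.1065, 0)
  M1 = (+0.1065, +0.1065, 0)
  M2 = (+0.1065, -0.1065, 0)
  M3 = (-0.1065, -0.1065, 0)
Detected image corners:
  c0 = (186.886687, 418.173343) px
  c1 = (321.315437, 401.231349) px
  c2 = (257.538970, 222.916289) px
  c3 = (133.231725, 265.569035) px
Planar DLT: solve 8×8 A·h = b for H (H[2,2]=1):
  H  [+441.96527 +266.27710 +219.57141]
  H  [-380.61593 +761.13413 +327.84472]
  H  [-0.73556 -0.03347 +1.00000]
B = K⁻¹H; ‖b₁‖=1.217611, ‖b₂‖=1.217611; λ = 2/(‖b₁‖+‖b₂‖) = 0.821281, sign → tz>0 ⇒ λ=+0.821281
r₁ = λ·B[:,0] = (+0.75186,-0.26415,-0.60410); r₂ = λ·B[:,1] = (+0.31162,+0.94981,-0.02749)
r₃ = r₁×r₂ = (+0.58104,-0.16758,+0.79644); SVD([r₁ r₂ r₃]) → R = UVᵀ:
  R  [+0.75186 +0.31162 +0.58104]
  R  [-0.26415 +0.94981 -0.16758]
  R  [-0.60410 -0.02749 +0.79644]
t = (-0.09762, +0.12485, +0.82128) m
tr R = 2.498102; θ = arccos((tr R − 1)/2) = 0.724168 rad = 41.492°
axis k = ((R−Rᵀ)₃₂, (R−Rᵀ)₁₃, (R−Rᵀ)₂₁) / (2 sinθ) = (+0.105726, +0.894428, -0.434534)
rvec = θ·k = (+0.076564, +0.647716, -0.314676)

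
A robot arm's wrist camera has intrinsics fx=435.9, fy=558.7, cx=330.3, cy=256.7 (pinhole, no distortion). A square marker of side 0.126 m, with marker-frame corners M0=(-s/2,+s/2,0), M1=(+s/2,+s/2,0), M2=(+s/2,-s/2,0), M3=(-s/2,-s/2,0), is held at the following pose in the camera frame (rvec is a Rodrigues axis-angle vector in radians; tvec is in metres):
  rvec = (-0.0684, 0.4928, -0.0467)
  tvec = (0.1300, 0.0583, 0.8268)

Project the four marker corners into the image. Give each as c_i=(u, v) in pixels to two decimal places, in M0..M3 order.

c0=(369.37, 338.67) c1=(433.31, 339.37) c2=(430.13, 250.88) c3=(367.13, 256.29)

Intrinsics K: fx=435.9, fy=558.7, cx=330.3, cy=256.7
Marker side s = 0.126 m; corners in marker frame (Z=0):
  M0 = (-0.0630, +0.0630, 0)
  M1 = (+0.0630, +0.0630, 0)
  M2 = (+0.0630, -0.0630, 0)
  M3 = (-0.0630, -0.0630, 0)
rvec = (-0.0684, 0.4928, -0.0467), |rvec| = θ = 0.49971 rad = 28.631°
Rodrigues: sinθ=0.47917, 1−cosθ=0.12228; R = I + sinθ·[k]× + (1−cosθ)·[k]×²:
    [+0.88001 +0.02827 +0.47411]
    [-0.06129 +0.99664 +0.05432]
    [-0.47098 -0.07686 +0.87879]
t = (0.1300, 0.0583, 0.8268) m
M0: Pc = R·M0+t = (+0.07634, +0.12495, +0.85163); u = 435.9·(+0.07634)/0.85163 + 330.3 = 369.3743, v = 558.7·(+0.12495)/0.85163 + 256.7 = 338.6714
M1: Pc = R·M1+t = (+0.18722, +0.11723, +0.79229); u = 435.9·(+0.18722)/0.79229 + 330.3 = 433.3058, v = 558.7·(+0.11723)/0.79229 + 256.7 = 339.3657
M2: Pc = R·M2+t = (+0.18366, -0.00835, +0.80197); u = 435.9·(+0.18366)/0.80197 + 330.3 = 430.1256, v = 558.7·(-0.00835)/0.80197 + 256.7 = 250.8833
M3: Pc = R·M3+t = (+0.07278, -0.00063, +0.86131); u = 435.9·(+0.07278)/0.86131 + 330.3 = 367.1320, v = 558.7·(-0.00063)/0.86131 + 256.7 = 256.2931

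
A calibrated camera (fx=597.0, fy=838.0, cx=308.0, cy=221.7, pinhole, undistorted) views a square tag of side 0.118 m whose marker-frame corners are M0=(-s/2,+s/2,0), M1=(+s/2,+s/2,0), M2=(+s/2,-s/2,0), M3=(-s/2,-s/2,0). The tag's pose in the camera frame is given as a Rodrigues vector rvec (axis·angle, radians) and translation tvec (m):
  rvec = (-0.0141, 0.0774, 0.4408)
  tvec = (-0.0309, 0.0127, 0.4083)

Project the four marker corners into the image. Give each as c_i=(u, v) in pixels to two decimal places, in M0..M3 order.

c0=(150.08, 304.76) c1=(303.73, 410.87) c2=(378.23, 189.42) c3=(222.78, 88.15)

Intrinsics K: fx=597.0, fy=838.0, cx=308.0, cy=221.7
Marker side s = 0.118 m; corners in marker frame (Z=0):
  M0 = (-0.0590, +0.0590, 0)
  M1 = (+0.0590, +0.0590, 0)
  M2 = (+0.0590, -0.0590, 0)
  M3 = (-0.0590, -0.0590, 0)
rvec = (-0.0141, 0.0774, 0.4408), |rvec| = θ = 0.44777 rad = 25.655°
Rodrigues: sinθ=0.43295, 1−cosθ=0.09858; R = I + sinθ·[k]× + (1−cosθ)·[k]×²:
    [+0.90151 -0.42675 +0.07178]
    [+0.42568 +0.90436 +0.03041]
    [-0.07790 +0.00314 +0.99696]
t = (-0.0309, 0.0127, 0.4083) m
M0: Pc = R·M0+t = (-0.10927, +0.04094, +0.41308); u = 597.0·(-0.10927)/0.41308 + 308.0 = 150.0822, v = 838.0·(+0.04094)/0.41308 + 221.7 = 304.7577
M1: Pc = R·M1+t = (-0.00289, +0.09117, +0.40389); u = 597.0·(-0.00289)/0.40389 + 308.0 = 303.7295, v = 838.0·(+0.09117)/0.40389 + 221.7 = 410.8670
M2: Pc = R·M2+t = (+0.04747, -0.01554, +0.40352); u = 597.0·(+0.04747)/0.40352 + 308.0 = 378.2279, v = 838.0·(-0.01554)/0.40352 + 221.7 = 189.4230
M3: Pc = R·M3+t = (-0.05891, -0.06577, +0.41271); u = 597.0·(-0.05891)/0.41271 + 308.0 = 222.7834, v = 838.0·(-0.06577)/0.41271 + 221.7 = 88.1502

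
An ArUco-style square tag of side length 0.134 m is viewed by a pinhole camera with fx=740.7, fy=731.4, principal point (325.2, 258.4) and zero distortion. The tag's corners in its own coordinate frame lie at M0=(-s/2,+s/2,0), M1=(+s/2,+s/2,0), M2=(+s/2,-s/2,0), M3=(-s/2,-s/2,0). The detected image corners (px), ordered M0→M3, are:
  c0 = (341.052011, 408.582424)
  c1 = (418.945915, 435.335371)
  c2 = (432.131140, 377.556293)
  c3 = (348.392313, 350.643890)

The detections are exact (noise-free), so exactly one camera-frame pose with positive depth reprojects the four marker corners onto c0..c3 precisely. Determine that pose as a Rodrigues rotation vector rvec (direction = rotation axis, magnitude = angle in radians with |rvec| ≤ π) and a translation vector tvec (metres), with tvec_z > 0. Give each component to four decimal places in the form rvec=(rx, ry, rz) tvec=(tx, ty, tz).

rvec=(0.6209, 0.3385, 0.1887) tvec=(0.0932, 0.2160, 1.1666)

Intrinsics K: fx=740.7, fy=731.4, cx=325.2, cy=258.4
Marker side s = 0.134 m; corners in marker frame (Z=0):
  M0 = (-0.0670, +0.0670, 0)
  M1 = (+0.0670, +0.0670, 0)
  M2 = (+0.0670, -0.0670, 0)
  M3 = (-0.0670, -0.0670, 0)
Detected image corners:
  c0 = (341.052011, 408.582424) px
  c1 = (418.945915, 435.335371) px
  c2 = (432.131140, 377.556293) px
  c3 = (348.392313, 350.643890) px
Planar DLT: solve 8×8 A·h = b for H (H[2,2]=1):
  H  [+518.80066 +120.98381 +384.36687]
  H  [+114.95148 +633.09110 +393.82721]
  H  [-0.21696 +0.51218 +1.00000]
B = K⁻¹H; ‖b₁‖=0.857229, ‖b₂‖=0.857228; λ = 2/(‖b₁‖+‖b₂‖) = 1.166550, sign → tz>0 ⇒ λ=+1.166550
r₁ = λ·B[:,0] = (+0.92819,+0.27276,-0.25310); r₂ = λ·B[:,1] = (-0.07178,+0.79867,+0.59748)
r₃ = r₁×r₂ = (+0.36511,-0.53641,+0.76090); SVD([r₁ r₂ r₃]) → R = UVᵀ:
  R  [+0.92819 -0.07178 +0.36511]
  R  [+0.27276 +0.79867 -0.53641]
  R  [-0.25310 +0.59748 +0.76090]
t = (+0.09318, +0.21600, +1.16655) m
tr R = 2.487755; θ = arccos((tr R − 1)/2) = 0.731943 rad = 41.937°
axis k = ((R−Rᵀ)₃₂, (R−Rᵀ)₁₃, (R−Rᵀ)₂₁) / (2 sinθ) = (+0.848318, +0.462508, +0.257766)
rvec = θ·k = (+0.620920, +0.338529, +0.188670)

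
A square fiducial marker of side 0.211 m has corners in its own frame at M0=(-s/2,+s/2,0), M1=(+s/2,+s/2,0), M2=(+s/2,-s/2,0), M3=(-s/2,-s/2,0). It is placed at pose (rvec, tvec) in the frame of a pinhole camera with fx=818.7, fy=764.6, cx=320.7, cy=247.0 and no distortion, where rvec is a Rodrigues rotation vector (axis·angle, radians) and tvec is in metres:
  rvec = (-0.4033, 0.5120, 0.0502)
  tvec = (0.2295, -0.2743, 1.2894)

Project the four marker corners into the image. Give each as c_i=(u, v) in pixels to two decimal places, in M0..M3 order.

c0=(397.41, 146.25) c1=(529.56, 130.52) c2=(536.84, 21.18) c3=(411.48, 44.17)

Intrinsics K: fx=818.7, fy=764.6, cx=320.7, cy=247.0
Marker side s = 0.211 m; corners in marker frame (Z=0):
  M0 = (-0.1055, +0.1055, 0)
  M1 = (+0.1055, +0.1055, 0)
  M2 = (+0.1055, -0.1055, 0)
  M3 = (-0.1055, -0.1055, 0)
rvec = (-0.4033, 0.5120, 0.0502), |rvec| = θ = 0.65369 rad = 37.454°
Rodrigues: sinθ=0.60812, 1−cosθ=0.20616; R = I + sinθ·[k]× + (1−cosθ)·[k]×²:
    [+0.87231 -0.14632 +0.46654]
    [-0.05292 +0.92031 +0.38758]
    [-0.48607 -0.36278 +0.79506]
t = (0.2295, -0.2743, 1.2894) m
M0: Pc = R·M0+t = (+0.12203, -0.17162, +1.30241); u = 818.7·(+0.12203)/1.30241 + 320.7 = 397.4113, v = 764.6·(-0.17162)/1.30241 + 247.0 = 146.2453
M1: Pc = R·M1+t = (+0.30609, -0.18279, +1.19985); u = 818.7·(+0.30609)/1.19985 + 320.7 = 529.5584, v = 764.6·(-0.18279)/1.19985 + 247.0 = 130.5173
M2: Pc = R·M2+t = (+0.33697, -0.37698, +1.27639); u = 818.7·(+0.33697)/1.27639 + 320.7 = 536.8356, v = 764.6·(-0.37698)/1.27639 + 247.0 = 21.1793
M3: Pc = R·M3+t = (+0.15291, -0.36581, +1.37895); u = 818.7·(+0.15291)/1.37895 + 320.7 = 411.4829, v = 764.6·(-0.36581)/1.37895 + 247.0 = 44.1664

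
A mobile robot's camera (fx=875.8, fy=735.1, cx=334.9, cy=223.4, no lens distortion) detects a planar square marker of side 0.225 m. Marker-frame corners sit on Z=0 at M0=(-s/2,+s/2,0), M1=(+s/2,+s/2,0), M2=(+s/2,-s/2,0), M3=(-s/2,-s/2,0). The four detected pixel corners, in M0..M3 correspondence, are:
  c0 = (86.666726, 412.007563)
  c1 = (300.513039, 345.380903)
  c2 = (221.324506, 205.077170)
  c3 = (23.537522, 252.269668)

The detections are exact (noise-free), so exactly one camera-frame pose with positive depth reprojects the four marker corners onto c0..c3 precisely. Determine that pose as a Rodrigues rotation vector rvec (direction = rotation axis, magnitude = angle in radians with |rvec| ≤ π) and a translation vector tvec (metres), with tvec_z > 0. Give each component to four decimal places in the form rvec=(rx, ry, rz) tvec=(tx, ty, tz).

rvec=(-0.5455, -0.2876, -0.3833) tvec=(-0.1839, 0.0943, 0.9244)

Intrinsics K: fx=875.8, fy=735.1, cx=334.9, cy=223.4
Marker side s = 0.225 m; corners in marker frame (Z=0):
  M0 = (-0.1125, +0.1125, 0)
  M1 = (+0.1125, +0.1125, 0)
  M2 = (+0.1125, -0.1125, 0)
  M3 = (-0.1125, -0.1125, 0)
Detected image corners:
  c0 = (86.666726, 412.007563) px
  c1 = (300.513039, 345.380903) px
  c2 = (221.324506, 205.077170) px
  c3 = (23.537522, 252.269668) px
Planar DLT: solve 8×8 A·h = b for H (H[2,2]=1):
  H  [+974.85267 +241.58916 +160.62519]
  H  [-131.33282 +518.30647 +298.35461]
  H  [+0.39269 -0.48256 +1.00000]
B = K⁻¹H; ‖b₁‖=1.081785, ‖b₂‖=1.081785; λ = 2/(‖b₁‖+‖b₂‖) = 0.924398, sign → tz>0 ⇒ λ=+0.924398
r₁ = λ·B[:,0] = (+0.89014,-0.27547,+0.36300); r₂ = λ·B[:,1] = (+0.42557,+0.78734,-0.44607)
r₃ = r₁×r₂ = (-0.16293,+0.55155,+0.81807); SVD([r₁ r₂ r₃]) → R = UVᵀ:
  R  [+0.89014 +0.42557 -0.16293]
  R  [-0.27547 +0.78734 +0.55155]
  R  [+0.36300 -0.44607 +0.81807]
t = (-0.18395, +0.09426, +0.92440) m
tr R = 2.495553; θ = arccos((tr R − 1)/2) = 0.726090 rad = 41.602°
axis k = ((R−Rᵀ)₃₂, (R−Rᵀ)₁₃, (R−Rᵀ)₂₁) / (2 sinθ) = (-0.751281, -0.396061, -0.527932)
rvec = θ·k = (-0.545497, -0.287576, -0.383326)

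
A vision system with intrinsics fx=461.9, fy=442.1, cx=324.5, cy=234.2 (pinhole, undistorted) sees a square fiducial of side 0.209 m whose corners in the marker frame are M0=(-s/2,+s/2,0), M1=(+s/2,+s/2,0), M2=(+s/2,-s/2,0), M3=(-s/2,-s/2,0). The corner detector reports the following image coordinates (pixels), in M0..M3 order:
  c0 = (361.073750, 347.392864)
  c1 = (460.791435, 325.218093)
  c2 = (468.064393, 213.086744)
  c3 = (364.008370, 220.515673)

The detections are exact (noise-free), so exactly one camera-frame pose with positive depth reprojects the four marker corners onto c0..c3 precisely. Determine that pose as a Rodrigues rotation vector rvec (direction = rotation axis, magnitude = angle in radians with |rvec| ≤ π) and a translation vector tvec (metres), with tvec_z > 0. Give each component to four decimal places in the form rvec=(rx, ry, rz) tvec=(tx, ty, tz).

rvec=(0.1753, -0.4903, -0.0368) tvec=(0.1499, 0.0736, 0.7510)

Intrinsics K: fx=461.9, fy=442.1, cx=324.5, cy=234.2
Marker side s = 0.209 m; corners in marker frame (Z=0):
  M0 = (-0.1045, +0.1045, 0)
  M1 = (+0.1045, +0.1045, 0)
  M2 = (+0.1045, -0.1045, 0)
  M3 = (-0.1045, -0.1045, 0)
Detected image corners:
  c0 = (361.073750, 347.392864) px
  c1 = (460.791435, 325.218093) px
  c2 = (468.064393, 213.086744) px
  c3 = (364.008370, 220.515673) px
Planar DLT: solve 8×8 A·h = b for H (H[2,2]=1):
  H  [+743.38311 +71.97884 +416.71968]
  H  [+99.62853 +634.43154 +277.54013]
  H  [+0.61947 +0.23476 +1.00000]
B = K⁻¹H; ‖b₁‖=1.331566, ‖b₂‖=1.331566; λ = 2/(‖b₁‖+‖b₂‖) = 0.750995, sign → tz>0 ⇒ λ=+0.750995
r₁ = λ·B[:,0] = (+0.88182,-0.07721,+0.46522); r₂ = λ·B[:,1] = (-0.00683,+0.98431,+0.17631)
r₃ = r₁×r₂ = (-0.47153,-0.15865,+0.86746); SVD([r₁ r₂ r₃]) → R = UVᵀ:
  R  [+0.88182 -0.00683 -0.47153]
  R  [-0.07721 +0.98431 -0.15865]
  R  [+0.46522 +0.17631 +0.86746]
t = (+0.14994, +0.07362, +0.75100) m
tr R = 2.733595; θ = arccos((tr R − 1)/2) = 0.522052 rad = 29.911°
axis k = ((R−Rᵀ)₃₂, (R−Rᵀ)₁₃, (R−Rᵀ)₂₁) / (2 sinθ) = (+0.335854, -0.939267, -0.070565)
rvec = θ·k = (+0.175333, -0.490347, -0.036839)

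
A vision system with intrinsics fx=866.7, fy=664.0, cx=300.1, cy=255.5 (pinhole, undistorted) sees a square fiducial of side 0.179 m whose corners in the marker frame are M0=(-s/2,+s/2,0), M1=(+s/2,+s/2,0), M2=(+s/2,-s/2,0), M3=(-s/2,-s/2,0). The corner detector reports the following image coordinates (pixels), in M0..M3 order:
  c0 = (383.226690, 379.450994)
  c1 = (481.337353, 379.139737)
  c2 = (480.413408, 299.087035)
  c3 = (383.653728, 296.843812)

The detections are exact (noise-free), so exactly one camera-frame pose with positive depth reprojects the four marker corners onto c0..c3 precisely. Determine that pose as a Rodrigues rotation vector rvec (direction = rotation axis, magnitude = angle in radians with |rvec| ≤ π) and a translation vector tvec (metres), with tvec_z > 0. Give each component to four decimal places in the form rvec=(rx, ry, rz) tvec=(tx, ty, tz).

Intrinsics K: fx=866.7, fy=664.0, cx=300.1, cy=255.5
Marker side s = 0.179 m; corners in marker frame (Z=0):
  M0 = (-0.0895, +0.0895, 0)
  M1 = (+0.0895, +0.0895, 0)
  M2 = (+0.0895, -0.0895, 0)
  M3 = (-0.0895, -0.0895, 0)
Detected image corners:
  c0 = (383.226690, 379.450994) px
  c1 = (481.337353, 379.139737) px
  c2 = (480.413408, 299.087035) px
  c3 = (383.653728, 296.843812) px
Planar DLT: solve 8×8 A·h = b for H (H[2,2]=1):
  H  [+620.53421 -32.22202 +432.92605]
  H  [+65.17861 +427.86173 +338.35446]
  H  [+0.17639 -0.07791 +1.00000]
B = K⁻¹H; ‖b₁‖=0.678912, ‖b₂‖=0.678912; λ = 2/(‖b₁‖+‖b₂‖) = 1.472946, sign → tz>0 ⇒ λ=+1.472946
r₁ = λ·B[:,0] = (+0.96463,+0.04461,+0.25982); r₂ = λ·B[:,1] = (-0.01503,+0.99328,-0.11476)
r₃ = r₁×r₂ = (-0.26319,+0.10679,+0.95881); SVD([r₁ r₂ r₃]) → R = UVᵀ:
  R  [+0.96463 -0.01503 -0.26319]
  R  [+0.04461 +0.99328 +0.10679]
  R  [+0.25982 -0.11476 +0.95881]
t = (+0.22574, +0.18380, +1.47295) m
tr R = 2.916721; θ = arccos((tr R − 1)/2) = 0.289592 rad = 16.592°
axis k = ((R−Rᵀ)₃₂, (R−Rᵀ)₁₃, (R−Rᵀ)₂₁) / (2 sinθ) = (-0.387924, -0.915758, +0.104417)
rvec = θ·k = (-0.112340, -0.265196, +0.030238)

rvec=(-0.1123, -0.2652, 0.0302) tvec=(0.2257, 0.1838, 1.4729)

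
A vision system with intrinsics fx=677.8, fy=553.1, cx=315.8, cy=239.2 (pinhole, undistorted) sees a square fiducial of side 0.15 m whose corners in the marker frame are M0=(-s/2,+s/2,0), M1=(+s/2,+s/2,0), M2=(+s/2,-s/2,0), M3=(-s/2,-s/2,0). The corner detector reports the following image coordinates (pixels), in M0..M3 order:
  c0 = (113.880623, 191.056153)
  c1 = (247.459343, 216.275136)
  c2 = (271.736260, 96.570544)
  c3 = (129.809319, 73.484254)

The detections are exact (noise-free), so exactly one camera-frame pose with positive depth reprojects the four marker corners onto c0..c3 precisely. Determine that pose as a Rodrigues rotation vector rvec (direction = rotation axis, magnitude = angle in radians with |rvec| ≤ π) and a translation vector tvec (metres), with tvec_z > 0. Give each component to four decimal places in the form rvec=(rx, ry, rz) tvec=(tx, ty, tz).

Intrinsics K: fx=677.8, fy=553.1, cx=315.8, cy=239.2
Marker side s = 0.15 m; corners in marker frame (Z=0):
  M0 = (-0.0750, +0.0750, 0)
  M1 = (+0.0750, +0.0750, 0)
  M2 = (+0.0750, -0.0750, 0)
  M3 = (-0.0750, -0.0750, 0)
Detected image corners:
  c0 = (113.880623, 191.056153) px
  c1 = (247.459343, 216.275136) px
  c2 = (271.736260, 96.570544) px
  c3 = (129.809319, 73.484254) px
Planar DLT: solve 8×8 A·h = b for H (H[2,2]=1):
  H  [+880.13718 -62.01651 +189.42456]
  H  [+132.88781 +845.00149 +145.83879]
  H  [-0.19626 +0.37538 +1.00000]
B = K⁻¹H; ‖b₁‖=1.440914, ‖b₂‖=1.440914; λ = 2/(‖b₁‖+‖b₂‖) = 0.694004, sign → tz>0 ⇒ λ=+0.694004
r₁ = λ·B[:,0] = (+0.96464,+0.22565,-0.13621); r₂ = λ·B[:,1] = (-0.18488,+0.94760,+0.26051)
r₃ = r₁×r₂ = (+0.18785,-0.22612,+0.95581); SVD([r₁ r₂ r₃]) → R = UVᵀ:
  R  [+0.96464 -0.18488 +0.18785]
  R  [+0.22565 +0.94760 -0.22612]
  R  [-0.13621 +0.26051 +0.95581]
t = (-0.12940, -0.11715, +0.69400) m
tr R = 2.868058; θ = arccos((tr R − 1)/2) = 0.365266 rad = 20.928°
axis k = ((R−Rᵀ)₃₂, (R−Rᵀ)₁₃, (R−Rᵀ)₂₁) / (2 sinθ) = (+0.681184, +0.453618, +0.574647)
rvec = θ·k = (+0.248813, +0.165691, +0.209899)

rvec=(0.2488, 0.1657, 0.2099) tvec=(-0.1294, -0.1171, 0.6940)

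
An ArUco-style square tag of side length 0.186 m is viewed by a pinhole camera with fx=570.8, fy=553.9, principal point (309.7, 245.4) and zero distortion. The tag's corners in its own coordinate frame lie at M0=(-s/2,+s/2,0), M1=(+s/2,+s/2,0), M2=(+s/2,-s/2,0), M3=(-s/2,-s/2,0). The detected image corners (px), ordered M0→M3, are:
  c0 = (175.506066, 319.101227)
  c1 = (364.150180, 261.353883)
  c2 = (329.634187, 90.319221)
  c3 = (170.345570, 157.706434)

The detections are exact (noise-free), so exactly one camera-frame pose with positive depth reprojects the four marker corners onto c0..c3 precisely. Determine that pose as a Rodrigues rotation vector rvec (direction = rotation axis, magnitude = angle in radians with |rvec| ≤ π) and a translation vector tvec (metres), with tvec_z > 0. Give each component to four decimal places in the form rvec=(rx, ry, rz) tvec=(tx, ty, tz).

rvec=(-0.4260, 0.4074, -0.2329) tvec=(-0.0518, -0.0411, 0.5311)

Intrinsics K: fx=570.8, fy=553.9, cx=309.7, cy=245.4
Marker side s = 0.186 m; corners in marker frame (Z=0):
  M0 = (-0.0930, +0.0930, 0)
  M1 = (+0.0930, +0.0930, 0)
  M2 = (+0.0930, -0.0930, 0)
  M3 = (-0.0930, -0.0930, 0)
Detected image corners:
  c0 = (175.506066, 319.101227) px
  c1 = (364.150180, 261.353883) px
  c2 = (329.634187, 90.319221) px
  c3 = (170.345570, 157.706434) px
Planar DLT: solve 8×8 A·h = b for H (H[2,2]=1):
  H  [+766.35757 -115.16762 +254.07064]
  H  [-468.14131 +719.01029 +202.48292]
  H  [-0.62642 -0.83578 +1.00000]
B = K⁻¹H; ‖b₁‖=1.882912, ‖b₂‖=1.882912; λ = 2/(‖b₁‖+‖b₂‖) = 0.531092, sign → tz>0 ⇒ λ=+0.531092
r₁ = λ·B[:,0] = (+0.89355,-0.30147,-0.33269); r₂ = λ·B[:,1] = (+0.13368,+0.88606,-0.44388)
r₃ = r₁×r₂ = (+0.42860,+0.35215,+0.83204); SVD([r₁ r₂ r₃]) → R = UVᵀ:
  R  [+0.89355 +0.13368 +0.42860]
  R  [-0.30147 +0.88606 +0.35215]
  R  [-0.33269 -0.44388 +0.83204]
t = (-0.05176, -0.04115, +0.53109) m
tr R = 2.611653; θ = arccos((tr R − 1)/2) = 0.633727 rad = 36.310°
axis k = ((R−Rᵀ)₃₂, (R−Rᵀ)₁₃, (R−Rᵀ)₂₁) / (2 sinθ) = (-0.672153, +0.642810, -0.367432)
rvec = θ·k = (-0.425961, +0.407366, -0.232852)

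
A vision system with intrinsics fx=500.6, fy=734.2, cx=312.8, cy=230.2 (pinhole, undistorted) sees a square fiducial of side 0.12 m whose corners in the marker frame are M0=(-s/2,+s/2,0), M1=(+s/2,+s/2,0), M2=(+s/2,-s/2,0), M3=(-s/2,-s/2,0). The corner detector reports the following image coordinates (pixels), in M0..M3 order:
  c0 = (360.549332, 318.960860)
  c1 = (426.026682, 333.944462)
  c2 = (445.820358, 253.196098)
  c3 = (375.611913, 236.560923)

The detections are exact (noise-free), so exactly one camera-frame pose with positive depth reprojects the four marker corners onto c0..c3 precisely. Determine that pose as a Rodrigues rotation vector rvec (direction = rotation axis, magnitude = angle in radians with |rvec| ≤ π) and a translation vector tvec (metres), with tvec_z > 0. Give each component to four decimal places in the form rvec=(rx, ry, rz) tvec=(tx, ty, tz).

rvec=(0.5450, -0.0018, 0.1682) tvec=(0.1541, 0.0672, 0.8670)

Intrinsics K: fx=500.6, fy=734.2, cx=312.8, cy=230.2
Marker side s = 0.12 m; corners in marker frame (Z=0):
  M0 = (-0.0600, +0.0600, 0)
  M1 = (+0.0600, +0.0600, 0)
  M2 = (+0.0600, -0.0600, 0)
  M3 = (-0.0600, -0.0600, 0)
Detected image corners:
  c0 = (360.549332, 318.960860) px
  c1 = (426.026682, 333.944462) px
  c2 = (445.820358, 253.196098) px
  c3 = (375.611913, 236.560923) px
Planar DLT: solve 8×8 A·h = b for H (H[2,2]=1):
  H  [+586.13399 +93.83735 +401.79980]
  H  [+146.76320 +849.69355 +287.14668]
  H  [+0.05343 +0.59486 +1.00000]
B = K⁻¹H; ‖b₁‖=1.153363, ‖b₂‖=1.153363; λ = 2/(‖b₁‖+‖b₂‖) = 0.867030, sign → tz>0 ⇒ λ=+0.867030
r₁ = λ·B[:,0] = (+0.98622,+0.15879,+0.04633); r₂ = λ·B[:,1] = (-0.15975,+0.84171,+0.51576)
r₃ = r₁×r₂ = (+0.04290,-0.51606,+0.85548); SVD([r₁ r₂ r₃]) → R = UVᵀ:
  R  [+0.98622 -0.15975 +0.04290]
  R  [+0.15879 +0.84171 -0.51606]
  R  [+0.04633 +0.51576 +0.85548]
t = (+0.15415, +0.06725, +0.86703) m
tr R = 2.683411; θ = arccos((tr R − 1)/2) = 0.570362 rad = 32.679°
axis k = ((R−Rᵀ)₃₂, (R−Rᵀ)₁₃, (R−Rᵀ)₂₁) / (2 sinθ) = (+0.955499, -0.003171, +0.294978)
rvec = θ·k = (+0.544981, -0.001809, +0.168244)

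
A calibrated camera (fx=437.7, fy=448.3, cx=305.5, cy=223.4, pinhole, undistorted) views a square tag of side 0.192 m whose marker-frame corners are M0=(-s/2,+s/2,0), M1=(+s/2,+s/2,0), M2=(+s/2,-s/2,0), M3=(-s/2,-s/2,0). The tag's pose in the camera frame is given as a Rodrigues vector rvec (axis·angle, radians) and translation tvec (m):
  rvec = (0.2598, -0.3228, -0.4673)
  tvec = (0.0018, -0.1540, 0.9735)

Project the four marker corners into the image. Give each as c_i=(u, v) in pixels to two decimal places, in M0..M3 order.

Intrinsics K: fx=437.7, fy=448.3, cx=305.5, cy=223.4
Marker side s = 0.192 m; corners in marker frame (Z=0):
  M0 = (-0.0960, +0.0960, 0)
  M1 = (+0.0960, +0.0960, 0)
  M2 = (+0.0960, -0.0960, 0)
  M3 = (-0.0960, -0.0960, 0)
rvec = (0.2598, -0.3228, -0.4673), |rvec| = θ = 0.62455 rad = 35.784°
Rodrigues: sinθ=0.58473, 1−cosθ=0.18877; R = I + sinθ·[k]× + (1−cosθ)·[k]×²:
    [+0.84389 +0.39692 -0.36097]
    [-0.47809 +0.86165 -0.17023]
    [+0.24347 +0.31624 +0.91691]
t = (0.0018, -0.1540, 0.9735) m
M0: Pc = R·M0+t = (-0.04111, -0.02538, +0.98049); u = 437.7·(-0.04111)/0.98049 + 305.5 = 287.1485, v = 448.3·(-0.02538)/0.98049 + 223.4 = 211.7938
M1: Pc = R·M1+t = (+0.12092, -0.11718, +1.02723); u = 437.7·(+0.12092)/1.02723 + 305.5 = 357.0227, v = 448.3·(-0.11718)/1.02723 + 223.4 = 172.2616
M2: Pc = R·M2+t = (+0.04471, -0.28262, +0.96651); u = 437.7·(+0.04471)/0.96651 + 305.5 = 325.7472, v = 448.3·(-0.28262)/0.96651 + 223.4 = 92.3138
M3: Pc = R·M3+t = (-0.11732, -0.19082, +0.91977); u = 437.7·(-0.11732)/0.91977 + 305.5 = 249.6707, v = 448.3·(-0.19082)/0.91977 + 223.4 = 130.3925

c0=(287.15, 211.79) c1=(357.02, 172.26) c2=(325.75, 92.31) c3=(249.67, 130.39)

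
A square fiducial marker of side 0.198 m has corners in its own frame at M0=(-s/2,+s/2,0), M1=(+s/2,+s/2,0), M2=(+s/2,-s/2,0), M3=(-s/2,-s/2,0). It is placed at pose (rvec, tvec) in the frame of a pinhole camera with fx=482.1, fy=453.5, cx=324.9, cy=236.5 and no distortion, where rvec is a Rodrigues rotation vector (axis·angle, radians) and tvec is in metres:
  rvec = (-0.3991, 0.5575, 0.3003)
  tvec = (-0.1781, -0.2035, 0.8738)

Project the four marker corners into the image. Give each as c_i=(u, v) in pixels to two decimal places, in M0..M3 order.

c0=(166.79, 169.70) c1=(242.16, 179.23) c2=(290.42, 89.51) c3=(213.84, 91.01)

Intrinsics K: fx=482.1, fy=453.5, cx=324.9, cy=236.5
Marker side s = 0.198 m; corners in marker frame (Z=0):
  M0 = (-0.0990, +0.0990, 0)
  M1 = (+0.0990, +0.0990, 0)
  M2 = (+0.0990, -0.0990, 0)
  M3 = (-0.0990, -0.0990, 0)
rvec = (-0.3991, 0.5575, 0.3003), |rvec| = θ = 0.74851 rad = 42.886°
Rodrigues: sinθ=0.68055, 1−cosθ=0.26730; R = I + sinθ·[k]× + (1−cosθ)·[k]×²:
    [+0.80869 -0.37918 +0.44970]
    [+0.16688 +0.88099 +0.44274]
    [-0.56406 -0.28299 +0.77573]
t = (-0.1781, -0.2035, 0.8738) m
M0: Pc = R·M0+t = (-0.29570, -0.13280, +0.90163); u = 482.1·(-0.29570)/0.90163 + 324.9 = 166.7890, v = 453.5·(-0.13280)/0.90163 + 236.5 = 169.7023
M1: Pc = R·M1+t = (-0.13558, -0.09976, +0.78994); u = 482.1·(-0.13558)/0.78994 + 324.9 = 242.1567, v = 453.5·(-0.09976)/0.78994 + 236.5 = 179.2279
M2: Pc = R·M2+t = (-0.06050, -0.27420, +0.84597); u = 482.1·(-0.06050)/0.84597 + 324.9 = 290.4226, v = 453.5·(-0.27420)/0.84597 + 236.5 = 89.5121
M3: Pc = R·M3+t = (-0.22062, -0.30724, +0.95766); u = 482.1·(-0.22062)/0.95766 + 324.9 = 213.8357, v = 453.5·(-0.30724)/0.95766 + 236.5 = 91.0067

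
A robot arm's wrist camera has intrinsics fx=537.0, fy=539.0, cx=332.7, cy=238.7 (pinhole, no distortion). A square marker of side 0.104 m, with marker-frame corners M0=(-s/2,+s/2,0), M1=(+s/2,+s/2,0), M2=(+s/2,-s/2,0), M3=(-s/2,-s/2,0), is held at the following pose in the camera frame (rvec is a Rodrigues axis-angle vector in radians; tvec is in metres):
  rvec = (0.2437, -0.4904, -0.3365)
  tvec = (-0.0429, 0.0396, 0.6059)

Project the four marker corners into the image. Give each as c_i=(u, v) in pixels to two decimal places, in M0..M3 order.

c0=(267.65, 334.43) c1=(343.99, 295.60) c2=(321.20, 214.57) c3=(238.83, 249.38)

Intrinsics K: fx=537.0, fy=539.0, cx=332.7, cy=238.7
Marker side s = 0.104 m; corners in marker frame (Z=0):
  M0 = (-0.0520, +0.0520, 0)
  M1 = (+0.0520, +0.0520, 0)
  M2 = (+0.0520, -0.0520, 0)
  M3 = (-0.0520, -0.0520, 0)
rvec = (0.2437, -0.4904, -0.3365), |rvec| = θ = 0.64274 rad = 36.826°
Rodrigues: sinθ=0.59939, 1−cosθ=0.19954; R = I + sinθ·[k]× + (1−cosθ)·[k]×²:
    [+0.82914 +0.25608 -0.49694]
    [-0.37153 +0.91662 -0.14756]
    [+0.41772 +0.30697 +0.85515]
t = (-0.0429, 0.0396, 0.6059) m
M0: Pc = R·M0+t = (-0.07270, +0.10658, +0.60014); u = 537.0·(-0.07270)/0.60014 + 332.7 = 267.6494, v = 539.0·(+0.10658)/0.60014 + 238.7 = 334.4253
M1: Pc = R·M1+t = (+0.01353, +0.06794, +0.64358); u = 537.0·(+0.01353)/0.64358 + 332.7 = 343.9906, v = 539.0·(+0.06794)/0.64358 + 238.7 = 295.6035
M2: Pc = R·M2+t = (-0.01310, -0.02738, +0.61166); u = 537.0·(-0.01310)/0.61166 + 332.7 = 321.1984, v = 539.0·(-0.02738)/0.61166 + 238.7 = 214.5691
M3: Pc = R·M3+t = (-0.09933, +0.01126, +0.56822); u = 537.0·(-0.09933)/0.56822 + 332.7 = 238.8255, v = 539.0·(+0.01126)/0.56822 + 238.7 = 249.3767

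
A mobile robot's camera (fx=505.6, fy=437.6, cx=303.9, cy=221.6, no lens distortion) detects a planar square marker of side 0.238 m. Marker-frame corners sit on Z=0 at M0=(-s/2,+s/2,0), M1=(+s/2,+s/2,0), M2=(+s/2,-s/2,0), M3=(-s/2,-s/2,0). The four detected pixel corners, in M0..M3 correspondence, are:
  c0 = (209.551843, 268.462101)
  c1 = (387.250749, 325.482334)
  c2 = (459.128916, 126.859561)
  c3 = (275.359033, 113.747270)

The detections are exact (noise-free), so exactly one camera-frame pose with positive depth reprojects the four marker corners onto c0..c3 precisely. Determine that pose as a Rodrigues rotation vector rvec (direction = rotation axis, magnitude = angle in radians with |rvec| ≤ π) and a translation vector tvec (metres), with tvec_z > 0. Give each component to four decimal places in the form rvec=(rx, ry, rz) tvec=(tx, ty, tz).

Intrinsics K: fx=505.6, fy=437.6, cx=303.9, cy=221.6
Marker side s = 0.238 m; corners in marker frame (Z=0):
  M0 = (-0.1190, +0.1190, 0)
  M1 = (+0.1190, +0.1190, 0)
  M2 = (+0.1190, -0.1190, 0)
  M3 = (-0.1190, -0.1190, 0)
Detected image corners:
  c0 = (209.551843, 268.462101) px
  c1 = (387.250749, 325.482334) px
  c2 = (459.128916, 126.859561) px
  c3 = (275.359033, 113.747270) px
Planar DLT: solve 8×8 A·h = b for H (H[2,2]=1):
  H  [+427.96005 -367.14899 +323.07958]
  H  [-63.27239 +681.58473 +204.04987]
  H  [-0.99690 -0.23859 +1.00000]
B = K⁻¹H; ‖b₁‖=1.792613, ‖b₂‖=1.792613; λ = 2/(‖b₁‖+‖b₂‖) = 0.557845, sign → tz>0 ⇒ λ=+0.557845
r₁ = λ·B[:,0] = (+0.80644,+0.20096,-0.55611); r₂ = λ·B[:,1] = (-0.32509,+0.93627,-0.13309)
r₃ = r₁×r₂ = (+0.49393,+0.28812,+0.82038); SVD([r₁ r₂ r₃]) → R = UVᵀ:
  R  [+0.80644 -0.32509 +0.49393]
  R  [+0.20096 +0.93627 +0.28812]
  R  [-0.55611 -0.13309 +0.82038]
t = (+0.02116, -0.02237, +0.55784) m
tr R = 2.563095; θ = arccos((tr R − 1)/2) = 0.673654 rad = 38.598°
axis k = ((R−Rᵀ)₃₂, (R−Rᵀ)₁₃, (R−Rᵀ)₂₁) / (2 sinθ) = (-0.337595, +0.841588, +0.421615)
rvec = θ·k = (-0.227422, +0.566939, +0.284023)

rvec=(-0.2274, 0.5669, 0.2840) tvec=(0.0212, -0.0224, 0.5578)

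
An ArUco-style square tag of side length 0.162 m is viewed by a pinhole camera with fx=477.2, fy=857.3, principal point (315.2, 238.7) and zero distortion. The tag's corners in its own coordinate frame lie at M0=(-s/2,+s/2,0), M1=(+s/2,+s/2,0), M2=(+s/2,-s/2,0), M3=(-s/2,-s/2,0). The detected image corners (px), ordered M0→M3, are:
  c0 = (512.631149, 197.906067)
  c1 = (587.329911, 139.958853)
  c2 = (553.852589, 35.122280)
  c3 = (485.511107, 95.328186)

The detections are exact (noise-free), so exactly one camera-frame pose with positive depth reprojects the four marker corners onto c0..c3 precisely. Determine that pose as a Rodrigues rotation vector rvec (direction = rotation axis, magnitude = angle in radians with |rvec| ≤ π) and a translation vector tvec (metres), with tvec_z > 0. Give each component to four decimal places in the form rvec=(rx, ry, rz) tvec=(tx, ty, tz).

rvec=(-0.3804, 0.4960, -0.3458) tvec=(0.4973, -0.1554, 1.0881)

Intrinsics K: fx=477.2, fy=857.3, cx=315.2, cy=238.7
Marker side s = 0.162 m; corners in marker frame (Z=0):
  M0 = (-0.0810, +0.0810, 0)
  M1 = (+0.0810, +0.0810, 0)
  M2 = (+0.0810, -0.0810, 0)
  M3 = (-0.0810, -0.0810, 0)
Detected image corners:
  c0 = (512.631149, 197.906067) px
  c1 = (587.329911, 139.958853) px
  c2 = (553.852589, 35.122280) px
  c3 = (485.511107, 95.328186) px
Planar DLT: solve 8×8 A·h = b for H (H[2,2]=1):
  H  [+248.25950 -25.41076 +533.30203]
  H  [-407.05400 +593.58526 +116.27658]
  H  [-0.36010 -0.39614 +1.00000]
B = K⁻¹H; ‖b₁‖=0.919057, ‖b₂‖=0.919057; λ = 2/(‖b₁‖+‖b₂‖) = 1.088072, sign → tz>0 ⇒ λ=+1.088072
r₁ = λ·B[:,0] = (+0.82486,-0.40753,-0.39182); r₂ = λ·B[:,1] = (+0.22676,+0.87338,-0.43103)
r₃ = r₁×r₂ = (+0.51786,+0.26669,+0.81283); SVD([r₁ r₂ r₃]) → R = UVᵀ:
  R  [+0.82486 +0.22676 +0.51786]
  R  [-0.40753 +0.87338 +0.26669]
  R  [-0.39182 -0.43103 +0.81283]
t = (+0.49730, -0.15538, +1.08807) m
tr R = 2.511075; θ = arccos((tr R − 1)/2) = 0.714322 rad = 40.928°
axis k = ((R−Rᵀ)₃₂, (R−Rᵀ)₁₃, (R−Rᵀ)₂₁) / (2 sinθ) = (-0.532522, +0.694299, -0.484117)
rvec = θ·k = (-0.380392, +0.495953, -0.345815)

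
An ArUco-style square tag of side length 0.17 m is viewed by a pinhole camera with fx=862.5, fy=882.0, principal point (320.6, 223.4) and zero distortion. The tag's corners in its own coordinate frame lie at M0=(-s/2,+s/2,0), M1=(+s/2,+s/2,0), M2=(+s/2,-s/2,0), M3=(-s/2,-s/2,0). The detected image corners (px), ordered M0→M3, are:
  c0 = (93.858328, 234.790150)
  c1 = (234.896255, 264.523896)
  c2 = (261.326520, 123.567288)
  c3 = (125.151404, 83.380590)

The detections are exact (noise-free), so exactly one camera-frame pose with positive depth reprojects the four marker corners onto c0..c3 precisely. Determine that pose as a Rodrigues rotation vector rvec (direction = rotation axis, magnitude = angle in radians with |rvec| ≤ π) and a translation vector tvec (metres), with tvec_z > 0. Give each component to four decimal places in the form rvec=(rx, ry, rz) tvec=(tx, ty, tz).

rvec=(-0.0691, -0.4748, 0.2023) tvec=(-0.1609, -0.0530, 0.9980)

Intrinsics K: fx=862.5, fy=882.0, cx=320.6, cy=223.4
Marker side s = 0.17 m; corners in marker frame (Z=0):
  M0 = (-0.0850, +0.0850, 0)
  M1 = (+0.0850, +0.0850, 0)
  M2 = (+0.0850, -0.0850, 0)
  M3 = (-0.0850, -0.0850, 0)
Detected image corners:
  c0 = (93.858328, 234.790150) px
  c1 = (234.896255, 264.523896) px
  c2 = (261.326520, 123.567288) px
  c3 = (125.151404, 83.380590) px
Planar DLT: solve 8×8 A·h = b for H (H[2,2]=1):
  H  [+895.24447 -189.46311 +181.58413]
  H  [+284.98961 +838.75153 +176.52765]
  H  [+0.44768 -0.11315 +1.00000]
B = K⁻¹H; ‖b₁‖=1.002006, ‖b₂‖=1.002006; λ = 2/(‖b₁‖+‖b₂‖) = 0.997999, sign → tz>0 ⇒ λ=+0.997999
r₁ = λ·B[:,0] = (+0.86981,+0.20930,+0.44679); r₂ = λ·B[:,1] = (-0.17725,+0.97767,-0.11293)
r₃ = r₁×r₂ = (-0.46045,+0.01903,+0.88748); SVD([r₁ r₂ r₃]) → R = UVᵀ:
  R  [+0.86981 -0.17725 -0.46045]
  R  [+0.20930 +0.97767 +0.01903]
  R  [+0.44679 -0.11293 +0.88748]
t = (-0.16086, -0.05304, +0.99800) m
tr R = 2.734961; θ = arccos((tr R − 1)/2) = 0.520681 rad = 29.833°
axis k = ((R−Rᵀ)₃₂, (R−Rᵀ)₁₃, (R−Rᵀ)₂₁) / (2 sinθ) = (-0.132630, -0.911845, +0.388521)
rvec = θ·k = (-0.069058, -0.474781, +0.202296)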